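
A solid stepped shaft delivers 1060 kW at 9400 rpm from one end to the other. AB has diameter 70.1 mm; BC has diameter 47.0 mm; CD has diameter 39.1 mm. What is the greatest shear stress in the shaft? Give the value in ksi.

13.3 ksi

ω = 2π·9400/60 = 984.4 rad/s, so T = P/ω = 1060×10³ / 984.4 = 1077 N·m.
Under the same torque, τ_max = 16T/(πd³) is largest where d is smallest — segment CD (d = 39.1 mm).
τ_max = 16·1077/(π·(0.0391)³) = 9.175×10^7 Pa.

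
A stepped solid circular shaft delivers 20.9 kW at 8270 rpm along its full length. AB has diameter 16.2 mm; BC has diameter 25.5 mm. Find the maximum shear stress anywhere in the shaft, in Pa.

ω = 2π·8270/60 = 866.0 rad/s, so T = P/ω = 20.9×10³ / 866.0 = 24.13 N·m.
Under the same torque, τ_max = 16T/(πd³) is largest where d is smallest — segment AB (d = 16.2 mm).
τ_max = 16·24.13/(π·(0.0162)³) = 2.891×10^7 Pa.

2.89e7 Pa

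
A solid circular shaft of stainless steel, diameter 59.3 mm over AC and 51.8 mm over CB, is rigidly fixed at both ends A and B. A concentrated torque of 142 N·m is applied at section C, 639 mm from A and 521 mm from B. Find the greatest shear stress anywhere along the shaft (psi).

Compatibility: T_A·a/J_AC = T_B·b/J_CB with T_A + T_B = T₀.
J_AC = 1.21×10^-6 m⁴, J_CB = 7.07×10^-7 m⁴, so T_A = T₀·(J_AC/a)/((J_AC/a)+(J_CB/b)) = 82.84 N·m, T_B = 59.16 N·m.
τ in each portion: τ_AC = 2.02×10^6 Pa, τ_CB = 2.17×10^6 Pa; maximum is in CB.
τ_max = T_CB·r/J = 59.16·0.0259/7.07×10^-7 = 2.168×10^6 Pa.

314 psi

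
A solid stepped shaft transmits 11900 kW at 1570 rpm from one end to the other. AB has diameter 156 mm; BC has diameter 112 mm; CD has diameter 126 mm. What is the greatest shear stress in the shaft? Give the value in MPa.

ω = 2π·1570/60 = 164.4 rad/s, so T = P/ω = 11900×10³ / 164.4 = 72380 N·m.
Under the same torque, τ_max = 16T/(πd³) is largest where d is smallest — segment BC (d = 112 mm).
τ_max = 16·72380/(π·(0.112)³) = 2.624×10^8 Pa.

262 MPa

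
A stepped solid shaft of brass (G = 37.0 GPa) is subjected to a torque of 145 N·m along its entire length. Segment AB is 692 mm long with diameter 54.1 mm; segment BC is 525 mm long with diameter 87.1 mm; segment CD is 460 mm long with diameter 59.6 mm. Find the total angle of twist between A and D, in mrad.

J_AB = π(0.0541)⁴/32 = 8.41×10^-7 m⁴; J_BC = π(0.0871)⁴/32 = 5.65×10^-6 m⁴; J_CD = π(0.0596)⁴/32 = 1.24×10^-6 m⁴.
θ = (T/G)·Σ L_i/J_i = (145.0/37.0×10⁹)·(0.692/8.41×10^-7 + 0.525/5.65×10^-6 + 0.460/1.24×10^-6) = 5.044×10^-3 rad.

5.04 mrad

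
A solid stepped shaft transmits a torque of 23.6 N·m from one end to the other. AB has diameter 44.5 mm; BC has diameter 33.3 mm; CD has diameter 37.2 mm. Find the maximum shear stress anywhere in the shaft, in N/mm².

Under the same torque, τ_max = 16T/(πd³) is largest where d is smallest — segment BC (d = 33.3 mm).
τ_max = 16·23.60/(π·(0.0333)³) = 3.255×10^6 Pa.

3.25 N/mm²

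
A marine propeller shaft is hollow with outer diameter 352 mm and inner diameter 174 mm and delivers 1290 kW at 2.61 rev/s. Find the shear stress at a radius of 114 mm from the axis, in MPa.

6.33 MPa

ω = 2π·2.61 = 16.40 rad/s, so T = P/ω = 1290×10³ / 16.40 = 78660 N·m.
J = π(d_o⁴ − d_i⁴)/32 = π(0.352⁴ − 0.174⁴)/32 = 1.417×10^-3 m⁴.
Shear stress varies linearly with radius: τ = T·r/J = 78660 × 0.114 / 1.417×10^-3 = 6.328×10^6 Pa.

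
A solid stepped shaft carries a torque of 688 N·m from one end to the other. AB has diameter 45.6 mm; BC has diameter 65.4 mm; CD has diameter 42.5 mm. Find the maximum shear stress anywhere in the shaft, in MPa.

Under the same torque, τ_max = 16T/(πd³) is largest where d is smallest — segment CD (d = 42.5 mm).
τ_max = 16·688.0/(π·(0.0425)³) = 4.564×10^7 Pa.

45.6 MPa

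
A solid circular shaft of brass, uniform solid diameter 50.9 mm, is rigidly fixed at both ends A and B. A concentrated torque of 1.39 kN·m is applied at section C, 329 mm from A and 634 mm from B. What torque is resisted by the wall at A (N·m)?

915 N·m

With uniform GJ and both ends fixed, compatibility θ_AC = θ_CB gives T_A·a = T_B·b, together with T_A + T_B = T₀.
T_A = T₀·b/(a+b) = 1390·634/963.0 = 915.1 N·m; T_B = 474.9 N·m.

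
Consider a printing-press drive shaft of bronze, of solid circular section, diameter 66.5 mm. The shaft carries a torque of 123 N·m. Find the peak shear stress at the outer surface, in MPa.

J = πd⁴/32 = π(0.0665)⁴/32 = 1.920×10^-6 m⁴.
τ_max = T·r/J = 123.0 × 0.0333 / 1.920×10^-6 = 2.130×10^6 Pa.

2.13 MPa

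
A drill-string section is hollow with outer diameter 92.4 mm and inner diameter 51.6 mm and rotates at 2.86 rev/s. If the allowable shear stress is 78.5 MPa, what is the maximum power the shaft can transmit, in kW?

J = π(d_o⁴ − d_i⁴)/32 = π(0.0924⁴ − 0.0516⁴)/32 = 6.460×10^-6 m⁴.
T_max = τ_allow·J/r = 7.85×10^7 × 6.460×10^-6 / 0.0462 = 10980 N·m.
ω = 2π·2.86 = 17.97 rad/s, so P_max = T_max·ω = 1.973×10^5 W.

197 kW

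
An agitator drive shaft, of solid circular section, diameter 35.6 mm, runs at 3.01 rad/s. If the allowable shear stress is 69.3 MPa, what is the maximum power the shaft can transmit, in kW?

J = πd⁴/32 = π(0.0356)⁴/32 = 1.577×10^-7 m⁴.
T_max = τ_allow·J/r = 6.93×10^7 × 1.577×10^-7 / 0.0178 = 613.9 N·m.
ω = 3.01 rad/s, so P_max = T_max·ω = 1848 W.

1.85 kW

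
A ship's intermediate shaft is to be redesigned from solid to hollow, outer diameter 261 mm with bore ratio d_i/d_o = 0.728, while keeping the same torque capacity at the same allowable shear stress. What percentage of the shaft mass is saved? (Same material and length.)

41.4 %

Equal τ_max and T ⇒ the solid shaft needs d_s³ = d_o³(1−k⁴), so d_s = 261·(1−0.728⁴)^(1/3) = 233.8 mm.
Area ratio A_h/A_s = d_o²(1−k²)/d_s² = (1−k²)/(1−k⁴)^(2/3) = 0.5856.
Mass saving = 1 − 0.5856 = 41.4 %.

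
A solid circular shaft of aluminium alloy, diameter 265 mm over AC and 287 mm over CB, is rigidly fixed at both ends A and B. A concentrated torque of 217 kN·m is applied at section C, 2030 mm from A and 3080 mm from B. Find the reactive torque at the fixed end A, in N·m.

114000 N·m

Compatibility: T_A·a/J_AC = T_B·b/J_CB with T_A + T_B = T₀.
J_AC = 4.84×10^-4 m⁴, J_CB = 6.66×10^-4 m⁴, so T_A = T₀·(J_AC/a)/((J_AC/a)+(J_CB/b)) = 113800 N·m, T_B = 103200 N·m.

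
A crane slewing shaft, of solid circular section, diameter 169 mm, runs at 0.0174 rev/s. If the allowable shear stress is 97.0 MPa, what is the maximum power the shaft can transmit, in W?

J = πd⁴/32 = π(0.169)⁴/32 = 8.008×10^-5 m⁴.
T_max = τ_allow·J/r = 9.70×10^7 × 8.008×10^-5 / 0.0845 = 91930 N·m.
ω = 2π·0.0174 = 0.1093 rad/s, so P_max = T_max·ω = 1.005×10^4 W.

10100 W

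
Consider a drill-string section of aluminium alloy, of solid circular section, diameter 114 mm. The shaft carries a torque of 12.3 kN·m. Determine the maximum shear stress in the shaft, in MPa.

42.3 MPa

J = πd⁴/32 = π(0.114)⁴/32 = 1.658×10^-5 m⁴.
τ_max = T·r/J = 12300 × 0.0570 / 1.658×10^-5 = 4.228×10^7 Pa.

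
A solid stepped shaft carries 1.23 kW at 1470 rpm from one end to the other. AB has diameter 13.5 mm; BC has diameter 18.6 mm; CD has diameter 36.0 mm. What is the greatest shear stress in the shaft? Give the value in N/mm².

16.5 N/mm²

ω = 2π·1470/60 = 153.9 rad/s, so T = P/ω = 1.23×10³ / 153.9 = 7.990 N·m.
Under the same torque, τ_max = 16T/(πd³) is largest where d is smallest — segment AB (d = 13.5 mm).
τ_max = 16·7.990/(π·(0.0135)³) = 1.654×10^7 Pa.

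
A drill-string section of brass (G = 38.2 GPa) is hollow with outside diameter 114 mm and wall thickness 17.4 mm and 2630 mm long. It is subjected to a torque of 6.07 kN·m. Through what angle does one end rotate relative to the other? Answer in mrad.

32.9 mrad

J = π(d_o⁴ − d_i⁴)/32 = π(0.114⁴ − 0.0792⁴)/32 = 1.272×10^-5 m⁴.
θ = T·L/(G·J) = 6070 × 2.63 / (38.2×10⁹ × 1.272×10^-5) = 0.03286 rad.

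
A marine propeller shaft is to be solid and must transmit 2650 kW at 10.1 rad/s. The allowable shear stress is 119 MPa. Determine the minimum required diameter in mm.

ω = 10.1 rad/s, so T = P/ω = 2650×10³ / 10.10 = 262400 N·m.
For a solid shaft τ_max = 16T/(πd³), so d = (16T/(π τ_allow))^(1/3) = (16·262400/(π·1.19×10^8))^(1/3) = 0.2239 m.

224 mm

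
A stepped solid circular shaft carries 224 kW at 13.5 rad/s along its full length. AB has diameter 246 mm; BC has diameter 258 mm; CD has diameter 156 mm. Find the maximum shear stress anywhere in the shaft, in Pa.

2.23e7 Pa

ω = 13.5 rad/s, so T = P/ω = 224×10³ / 13.50 = 16590 N·m.
Under the same torque, τ_max = 16T/(πd³) is largest where d is smallest — segment CD (d = 156 mm).
τ_max = 16·16590/(π·(0.156)³) = 2.226×10^7 Pa.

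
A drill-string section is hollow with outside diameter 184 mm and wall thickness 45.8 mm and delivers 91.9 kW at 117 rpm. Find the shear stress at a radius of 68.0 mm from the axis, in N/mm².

ω = 2π·117/60 = 12.25 rad/s, so T = P/ω = 91.9×10³ / 12.25 = 7501 N·m.
J = π(d_o⁴ − d_i⁴)/32 = π(0.184⁴ − 0.0924⁴)/32 = 1.054×10^-4 m⁴.
Shear stress varies linearly with radius: τ = T·r/J = 7501 × 0.0680 / 1.054×10^-4 = 4.840×10^6 Pa.

4.84 N/mm²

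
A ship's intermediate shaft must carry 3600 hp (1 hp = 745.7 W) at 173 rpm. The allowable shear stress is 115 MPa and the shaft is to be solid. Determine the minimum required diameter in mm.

ω = 2π·173/60 = 18.12 rad/s, so T = P/ω = 3600×745.7 / 18.12 = 148200 N·m.
For a solid shaft τ_max = 16T/(πd³), so d = (16T/(π τ_allow))^(1/3) = (16·148200/(π·1.15×10^8))^(1/3) = 0.1872 m.

187 mm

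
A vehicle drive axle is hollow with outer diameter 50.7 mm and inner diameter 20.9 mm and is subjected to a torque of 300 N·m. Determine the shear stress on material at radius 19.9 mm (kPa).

9480 kPa

J = π(d_o⁴ − d_i⁴)/32 = π(0.0507⁴ − 0.0209⁴)/32 = 6.299×10^-7 m⁴.
Shear stress varies linearly with radius: τ = T·r/J = 300.0 × 0.0199 / 6.299×10^-7 = 9.477×10^6 Pa.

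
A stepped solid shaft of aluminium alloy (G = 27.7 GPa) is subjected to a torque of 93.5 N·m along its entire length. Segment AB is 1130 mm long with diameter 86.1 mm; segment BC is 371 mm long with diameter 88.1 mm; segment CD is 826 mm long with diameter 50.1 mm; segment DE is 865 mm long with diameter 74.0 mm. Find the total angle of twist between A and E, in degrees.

J_AB = π(0.0861)⁴/32 = 5.40×10^-6 m⁴; J_BC = π(0.0881)⁴/32 = 5.91×10^-6 m⁴; J_CD = π(0.0501)⁴/32 = 6.19×10^-7 m⁴; J_DE = π(0.0740)⁴/32 = 2.94×10^-6 m⁴.
θ = (T/G)·Σ L_i/J_i = (93.50/27.7×10⁹)·(1.13/5.40×10^-6 + 0.371/5.91×10^-6 + 0.826/6.19×10^-7 + 0.865/2.94×10^-6) = 6.418×10^-3 rad.

0.368°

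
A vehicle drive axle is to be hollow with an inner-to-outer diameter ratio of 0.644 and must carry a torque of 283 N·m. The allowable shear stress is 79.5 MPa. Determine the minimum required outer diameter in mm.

For a hollow shaft with d_i/d_o = 0.644: τ_max = 16T/(π d_o³ (1−k⁴)), so d_o = [16T/(π τ_allow (1−k⁴))]^(1/3) = [16·283.0/(π·7.95×10^7·0.8280)]^(1/3) = 0.02798 m.

28.0 mm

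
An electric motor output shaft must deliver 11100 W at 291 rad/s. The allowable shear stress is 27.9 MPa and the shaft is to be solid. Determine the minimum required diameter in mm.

ω = 291 rad/s, so T = P/ω = 11100 / 291.0 = 38.14 N·m.
For a solid shaft τ_max = 16T/(πd³), so d = (16T/(π τ_allow))^(1/3) = (16·38.14/(π·2.79×10^7))^(1/3) = 0.01910 m.

19.1 mm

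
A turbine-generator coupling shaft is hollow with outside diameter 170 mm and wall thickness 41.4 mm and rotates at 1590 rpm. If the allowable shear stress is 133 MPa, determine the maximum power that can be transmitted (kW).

J = π(d_o⁴ − d_i⁴)/32 = π(0.170⁴ − 0.0872⁴)/32 = 7.632×10^-5 m⁴.
T_max = τ_allow·J/r = 1.33×10^8 × 7.632×10^-5 / 0.0850 = 119400 N·m.
ω = 2π·1590/60 = 166.5 rad/s, so P_max = T_max·ω = 1.988×10^7 W.

19900 kW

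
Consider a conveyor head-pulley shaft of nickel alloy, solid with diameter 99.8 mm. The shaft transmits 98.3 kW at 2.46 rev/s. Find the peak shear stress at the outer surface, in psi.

4730 psi

ω = 2π·2.46 = 15.46 rad/s, so T = P/ω = 98.3×10³ / 15.46 = 6360 N·m.
J = πd⁴/32 = π(0.0998)⁴/32 = 9.739×10^-6 m⁴.
τ_max = T·r/J = 6360 × 0.0499 / 9.739×10^-6 = 3.258×10^7 Pa.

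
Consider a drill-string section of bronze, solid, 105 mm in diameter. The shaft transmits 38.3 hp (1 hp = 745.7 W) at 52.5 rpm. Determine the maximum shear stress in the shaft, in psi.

ω = 2π·52.5/60 = 5.498 rad/s, so T = P/ω = 38.3×745.7 / 5.498 = 5195 N·m.
J = πd⁴/32 = π(0.105)⁴/32 = 1.193×10^-5 m⁴.
τ_max = T·r/J = 5195 × 0.0525 / 1.193×10^-5 = 2.285×10^7 Pa.

3310 psi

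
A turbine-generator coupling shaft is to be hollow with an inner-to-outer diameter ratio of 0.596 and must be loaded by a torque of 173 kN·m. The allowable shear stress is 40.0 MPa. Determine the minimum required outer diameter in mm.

For a hollow shaft with d_i/d_o = 0.596: τ_max = 16T/(π d_o³ (1−k⁴)), so d_o = [16T/(π τ_allow (1−k⁴))]^(1/3) = [16·173000/(π·4.00×10^7·0.8738)]^(1/3) = 0.2932 m.

293 mm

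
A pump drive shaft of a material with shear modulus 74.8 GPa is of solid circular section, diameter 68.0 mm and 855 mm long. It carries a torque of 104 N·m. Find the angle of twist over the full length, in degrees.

J = πd⁴/32 = π(0.0680)⁴/32 = 2.099×10^-6 m⁴.
θ = T·L/(G·J) = 104.0 × 0.855 / (74.8×10⁹ × 2.099×10^-6) = 5.663×10^-4 rad.

0.0324°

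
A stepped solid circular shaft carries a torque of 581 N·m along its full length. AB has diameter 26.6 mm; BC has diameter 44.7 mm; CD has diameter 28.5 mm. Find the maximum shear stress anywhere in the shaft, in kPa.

157000 kPa

Under the same torque, τ_max = 16T/(πd³) is largest where d is smallest — segment AB (d = 26.6 mm).
τ_max = 16·581.0/(π·(0.0266)³) = 1.572×10^8 Pa.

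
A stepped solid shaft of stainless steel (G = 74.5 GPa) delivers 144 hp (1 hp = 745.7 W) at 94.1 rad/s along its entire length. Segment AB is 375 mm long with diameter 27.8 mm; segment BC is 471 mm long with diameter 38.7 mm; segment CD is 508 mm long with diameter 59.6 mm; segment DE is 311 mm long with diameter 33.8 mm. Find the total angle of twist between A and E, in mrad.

ω = 94.1 rad/s, so T = P/ω = 144×745.7 / 94.10 = 1141 N·m.
J_AB = π(0.0278)⁴/32 = 5.86×10^-8 m⁴; J_BC = π(0.0387)⁴/32 = 2.20×10^-7 m⁴; J_CD = π(0.0596)⁴/32 = 1.24×10^-6 m⁴; J_DE = π(0.0338)⁴/32 = 1.28×10^-7 m⁴.
θ = (T/G)·Σ L_i/J_i = (1141/74.5×10⁹)·(0.375/5.86×10^-8 + 0.471/2.20×10^-7 + 0.508/1.24×10^-6 + 0.311/1.28×10^-7) = 0.1742 rad.

174 mrad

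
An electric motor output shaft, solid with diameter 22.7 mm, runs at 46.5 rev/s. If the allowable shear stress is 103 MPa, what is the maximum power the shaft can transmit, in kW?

J = πd⁴/32 = π(0.0227)⁴/32 = 2.607×10^-8 m⁴.
T_max = τ_allow·J/r = 1.03×10^8 × 2.607×10^-8 / 0.0113 = 236.6 N·m.
ω = 2π·46.5 = 292.2 rad/s, so P_max = T_max·ω = 6.912×10^4 W.

69.1 kW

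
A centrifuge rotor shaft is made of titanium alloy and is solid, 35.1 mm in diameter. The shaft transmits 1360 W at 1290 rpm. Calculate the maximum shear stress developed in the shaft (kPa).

ω = 2π·1290/60 = 135.1 rad/s, so T = P/ω = 1360 / 135.1 = 10.07 N·m.
J = πd⁴/32 = π(0.0351)⁴/32 = 1.490×10^-7 m⁴.
τ_max = T·r/J = 10.07 × 0.0175 / 1.490×10^-7 = 1.186×10^6 Pa.

1190 kPa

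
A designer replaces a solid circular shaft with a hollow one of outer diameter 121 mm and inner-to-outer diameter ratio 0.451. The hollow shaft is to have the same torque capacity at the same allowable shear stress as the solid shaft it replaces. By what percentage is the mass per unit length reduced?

18.1 %

Equal τ_max and T ⇒ the solid shaft needs d_s³ = d_o³(1−k⁴), so d_s = 121·(1−0.451⁴)^(1/3) = 119.3 mm.
Area ratio A_h/A_s = d_o²(1−k²)/d_s² = (1−k²)/(1−k⁴)^(2/3) = 0.8194.
Mass saving = 1 − 0.8194 = 18.1 %.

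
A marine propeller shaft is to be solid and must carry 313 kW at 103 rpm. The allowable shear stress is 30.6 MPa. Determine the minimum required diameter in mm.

169 mm

ω = 2π·103/60 = 10.79 rad/s, so T = P/ω = 313×10³ / 10.79 = 29020 N·m.
For a solid shaft τ_max = 16T/(πd³), so d = (16T/(π τ_allow))^(1/3) = (16·29020/(π·3.06×10^7))^(1/3) = 0.1690 m.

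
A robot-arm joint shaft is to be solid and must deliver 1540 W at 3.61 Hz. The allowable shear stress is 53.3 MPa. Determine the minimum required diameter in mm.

18.7 mm

ω = 2π·3.61 = 22.68 rad/s, so T = P/ω = 1540 / 22.68 = 67.89 N·m.
For a solid shaft τ_max = 16T/(πd³), so d = (16T/(π τ_allow))^(1/3) = (16·67.89/(π·5.33×10^7))^(1/3) = 0.01865 m.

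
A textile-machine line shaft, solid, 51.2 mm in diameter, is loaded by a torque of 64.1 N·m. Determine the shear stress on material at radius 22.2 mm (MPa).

J = πd⁴/32 = π(0.0512)⁴/32 = 6.747×10^-7 m⁴.
Shear stress varies linearly with radius: τ = T·r/J = 64.10 × 0.0222 / 6.747×10^-7 = 2.109×10^6 Pa.

2.11 MPa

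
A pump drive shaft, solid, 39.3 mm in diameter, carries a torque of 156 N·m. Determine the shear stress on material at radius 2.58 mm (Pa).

J = πd⁴/32 = π(0.0393)⁴/32 = 2.342×10^-7 m⁴.
Shear stress varies linearly with radius: τ = T·r/J = 156.0 × 0.00258 / 2.342×10^-7 = 1.719×10^6 Pa.

1.72e6 Pa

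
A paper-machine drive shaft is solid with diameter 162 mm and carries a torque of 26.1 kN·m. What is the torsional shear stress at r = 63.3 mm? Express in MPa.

J = πd⁴/32 = π(0.162)⁴/32 = 6.762×10^-5 m⁴.
Shear stress varies linearly with radius: τ = T·r/J = 26100 × 0.0633 / 6.762×10^-5 = 2.443×10^7 Pa.

24.4 MPa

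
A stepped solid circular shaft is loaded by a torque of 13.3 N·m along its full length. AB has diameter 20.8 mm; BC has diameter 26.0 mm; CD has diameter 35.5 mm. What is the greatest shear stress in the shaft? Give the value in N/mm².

7.53 N/mm²

Under the same torque, τ_max = 16T/(πd³) is largest where d is smallest — segment AB (d = 20.8 mm).
τ_max = 16·13.30/(π·(0.0208)³) = 7.527×10^6 Pa.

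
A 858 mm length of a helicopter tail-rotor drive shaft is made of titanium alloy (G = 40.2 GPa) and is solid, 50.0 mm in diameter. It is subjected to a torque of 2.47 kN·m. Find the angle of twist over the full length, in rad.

0.0859 rad

J = πd⁴/32 = π(0.0500)⁴/32 = 6.136×10^-7 m⁴.
θ = T·L/(G·J) = 2470 × 0.858 / (40.2×10⁹ × 6.136×10^-7) = 0.08592 rad.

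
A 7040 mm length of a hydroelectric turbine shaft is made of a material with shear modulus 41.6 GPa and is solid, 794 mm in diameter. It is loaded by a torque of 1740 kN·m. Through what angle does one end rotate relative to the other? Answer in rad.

J = πd⁴/32 = π(0.794)⁴/32 = 0.03902 m⁴.
θ = T·L/(G·J) = 1.740e6 × 7.04 / (41.6×10⁹ × 0.03902) = 7.547×10^-3 rad.

0.00755 rad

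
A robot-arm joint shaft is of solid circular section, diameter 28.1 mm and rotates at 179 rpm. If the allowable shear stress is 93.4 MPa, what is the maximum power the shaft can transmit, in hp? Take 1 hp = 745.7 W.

10.2 hp

J = πd⁴/32 = π(0.0281)⁴/32 = 6.121×10^-8 m⁴.
T_max = τ_allow·J/r = 9.34×10^7 × 6.121×10^-8 / 0.0140 = 406.9 N·m.
ω = 2π·179/60 = 18.74 rad/s, so P_max = T_max·ω = 7627 W.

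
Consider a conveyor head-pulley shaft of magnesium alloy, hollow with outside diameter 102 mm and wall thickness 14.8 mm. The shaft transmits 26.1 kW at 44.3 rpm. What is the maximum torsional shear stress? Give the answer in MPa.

ω = 2π·44.3/60 = 4.639 rad/s, so T = P/ω = 26.1×10³ / 4.639 = 5626 N·m.
J = π(d_o⁴ − d_i⁴)/32 = π(0.102⁴ − 0.0724⁴)/32 = 7.929×10^-6 m⁴.
τ_max = T·r/J = 5626 × 0.0510 / 7.929×10^-6 = 3.619×10^7 Pa.

36.2 MPa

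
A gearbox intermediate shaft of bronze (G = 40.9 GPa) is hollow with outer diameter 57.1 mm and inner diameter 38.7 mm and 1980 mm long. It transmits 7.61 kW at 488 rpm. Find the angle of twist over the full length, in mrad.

ω = 2π·488/60 = 51.10 rad/s, so T = P/ω = 7.61×10³ / 51.10 = 148.9 N·m.
J = π(d_o⁴ − d_i⁴)/32 = π(0.0571⁴ − 0.0387⁴)/32 = 8.234×10^-7 m⁴.
θ = T·L/(G·J) = 148.9 × 1.98 / (40.9×10⁹ × 8.234×10^-7) = 8.755×10^-3 rad.

8.76 mrad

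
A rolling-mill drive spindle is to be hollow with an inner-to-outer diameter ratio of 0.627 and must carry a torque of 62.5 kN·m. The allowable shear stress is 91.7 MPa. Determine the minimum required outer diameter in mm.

For a hollow shaft with d_i/d_o = 0.627: τ_max = 16T/(π d_o³ (1−k⁴)), so d_o = [16T/(π τ_allow (1−k⁴))]^(1/3) = [16·62500/(π·9.17×10^7·0.8454)]^(1/3) = 0.1601 m.

160 mm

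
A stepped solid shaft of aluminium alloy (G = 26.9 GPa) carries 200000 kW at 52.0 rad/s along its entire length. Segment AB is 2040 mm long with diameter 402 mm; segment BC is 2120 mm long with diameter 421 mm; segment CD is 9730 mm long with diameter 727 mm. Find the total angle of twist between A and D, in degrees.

ω = 52.0 rad/s, so T = P/ω = 200000×10³ / 52.00 = 3.846e6 N·m.
J_AB = π(0.402)⁴/32 = 2.56×10^-3 m⁴; J_BC = π(0.421)⁴/32 = 3.08×10^-3 m⁴; J_CD = π(0.727)⁴/32 = 0.0274 m⁴.
θ = (T/G)·Σ L_i/J_i = (3.846e6/26.9×10⁹)·(2.04/2.56×10^-3 + 2.12/3.08×10^-3 + 9.73/0.0274) = 0.2628 rad.

15.1°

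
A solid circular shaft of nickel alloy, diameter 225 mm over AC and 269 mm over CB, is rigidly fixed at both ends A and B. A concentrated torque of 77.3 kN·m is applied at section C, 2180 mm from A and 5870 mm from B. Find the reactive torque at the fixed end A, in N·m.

Compatibility: T_A·a/J_AC = T_B·b/J_CB with T_A + T_B = T₀.
J_AC = 2.52×10^-4 m⁴, J_CB = 5.14×10^-4 m⁴, so T_A = T₀·(J_AC/a)/((J_AC/a)+(J_CB/b)) = 43950 N·m, T_B = 33350 N·m.

44000 N·m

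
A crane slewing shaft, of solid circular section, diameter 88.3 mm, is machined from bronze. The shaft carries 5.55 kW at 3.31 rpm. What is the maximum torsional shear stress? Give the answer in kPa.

ω = 2π·3.31/60 = 0.3466 rad/s, so T = P/ω = 5.55×10³ / 0.3466 = 16010 N·m.
J = πd⁴/32 = π(0.0883)⁴/32 = 5.968×10^-6 m⁴.
τ_max = T·r/J = 16010 × 0.0442 / 5.968×10^-6 = 1.184×10^8 Pa.

118000 kPa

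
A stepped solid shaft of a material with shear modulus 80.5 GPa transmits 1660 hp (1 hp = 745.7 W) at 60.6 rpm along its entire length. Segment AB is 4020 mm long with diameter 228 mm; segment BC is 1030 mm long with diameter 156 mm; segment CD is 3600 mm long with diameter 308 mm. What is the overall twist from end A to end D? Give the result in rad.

0.0895 rad

ω = 2π·60.6/60 = 6.346 rad/s, so T = P/ω = 1660×745.7 / 6.346 = 195100 N·m.
J_AB = π(0.228)⁴/32 = 2.65×10^-4 m⁴; J_BC = π(0.156)⁴/32 = 5.81×10^-5 m⁴; J_CD = π(0.308)⁴/32 = 8.83×10^-4 m⁴.
θ = (T/G)·Σ L_i/J_i = (195100/80.5×10⁹)·(4.02/2.65×10^-4 + 1.03/5.81×10^-5 + 3.60/8.83×10^-4) = 0.08952 rad.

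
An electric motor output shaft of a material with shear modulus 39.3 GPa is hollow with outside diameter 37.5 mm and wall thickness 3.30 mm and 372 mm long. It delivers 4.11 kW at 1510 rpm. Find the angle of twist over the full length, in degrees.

0.135°

ω = 2π·1510/60 = 158.1 rad/s, so T = P/ω = 4.11×10³ / 158.1 = 25.99 N·m.
J = π(d_o⁴ − d_i⁴)/32 = π(0.0375⁴ − 0.0309⁴)/32 = 1.046×10^-7 m⁴.
θ = T·L/(G·J) = 25.99 × 0.372 / (39.3×10⁹ × 1.046×10^-7) = 2.351×10^-3 rad.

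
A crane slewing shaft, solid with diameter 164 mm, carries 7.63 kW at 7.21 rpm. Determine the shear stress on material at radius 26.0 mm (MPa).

3.70 MPa

ω = 2π·7.21/60 = 0.7550 rad/s, so T = P/ω = 7.63×10³ / 0.7550 = 10110 N·m.
J = πd⁴/32 = π(0.164)⁴/32 = 7.102×10^-5 m⁴.
Shear stress varies linearly with radius: τ = T·r/J = 10110 × 0.0260 / 7.102×10^-5 = 3.700×10^6 Pa.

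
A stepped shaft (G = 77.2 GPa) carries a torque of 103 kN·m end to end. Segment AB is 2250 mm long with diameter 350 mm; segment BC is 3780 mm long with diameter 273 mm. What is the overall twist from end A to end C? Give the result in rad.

0.0113 rad

J_AB = π(0.350)⁴/32 = 1.47×10^-3 m⁴; J_BC = π(0.273)⁴/32 = 5.45×10^-4 m⁴.
θ = (T/G)·Σ L_i/J_i = (103000/77.2×10⁹)·(2.25/1.47×10^-3 + 3.78/5.45×10^-4) = 0.01129 rad.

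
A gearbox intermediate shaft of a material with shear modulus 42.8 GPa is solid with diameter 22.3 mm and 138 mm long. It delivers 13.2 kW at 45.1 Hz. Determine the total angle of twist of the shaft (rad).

0.00619 rad

ω = 2π·45.1 = 283.4 rad/s, so T = P/ω = 13.2×10³ / 283.4 = 46.58 N·m.
J = πd⁴/32 = π(0.0223)⁴/32 = 2.428×10^-8 m⁴.
θ = T·L/(G·J) = 46.58 × 0.138 / (42.8×10⁹ × 2.428×10^-8) = 6.186×10^-3 rad.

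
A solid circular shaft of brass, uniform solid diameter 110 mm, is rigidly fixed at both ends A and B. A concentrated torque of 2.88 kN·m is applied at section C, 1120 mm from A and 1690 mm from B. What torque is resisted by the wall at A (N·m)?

1730 N·m

With uniform GJ and both ends fixed, compatibility θ_AC = θ_CB gives T_A·a = T_B·b, together with T_A + T_B = T₀.
T_A = T₀·b/(a+b) = 2880·1690/2810 = 1732 N·m; T_B = 1148 N·m.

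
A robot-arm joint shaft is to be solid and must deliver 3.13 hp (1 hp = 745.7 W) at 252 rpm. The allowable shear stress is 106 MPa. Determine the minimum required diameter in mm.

ω = 2π·252/60 = 26.39 rad/s, so T = P/ω = 3.13×745.7 / 26.39 = 88.45 N·m.
For a solid shaft τ_max = 16T/(πd³), so d = (16T/(π τ_allow))^(1/3) = (16·88.45/(π·1.06×10^8))^(1/3) = 0.01620 m.

16.2 mm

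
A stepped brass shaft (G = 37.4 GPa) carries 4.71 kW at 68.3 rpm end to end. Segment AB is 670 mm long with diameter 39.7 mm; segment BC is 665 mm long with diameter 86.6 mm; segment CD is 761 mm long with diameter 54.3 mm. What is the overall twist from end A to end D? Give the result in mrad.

66.2 mrad

ω = 2π·68.3/60 = 7.152 rad/s, so T = P/ω = 4.71×10³ / 7.152 = 658.5 N·m.
J_AB = π(0.0397)⁴/32 = 2.44×10^-7 m⁴; J_BC = π(0.0866)⁴/32 = 5.52×10^-6 m⁴; J_CD = π(0.0543)⁴/32 = 8.53×10^-7 m⁴.
θ = (T/G)·Σ L_i/J_i = (658.5/37.4×10⁹)·(0.670/2.44×10^-7 + 0.665/5.52×10^-6 + 0.761/8.53×10^-7) = 0.06619 rad.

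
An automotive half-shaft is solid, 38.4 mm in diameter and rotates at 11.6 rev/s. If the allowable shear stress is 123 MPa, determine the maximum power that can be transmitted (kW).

J = πd⁴/32 = π(0.0384)⁴/32 = 2.135×10^-7 m⁴.
T_max = τ_allow·J/r = 1.23×10^8 × 2.135×10^-7 / 0.0192 = 1368 N·m.
ω = 2π·11.6 = 72.88 rad/s, so P_max = T_max·ω = 9.967×10^4 W.

99.7 kW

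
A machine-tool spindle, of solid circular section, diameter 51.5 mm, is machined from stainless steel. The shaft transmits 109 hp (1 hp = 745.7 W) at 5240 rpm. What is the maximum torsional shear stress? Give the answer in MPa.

ω = 2π·5240/60 = 548.7 rad/s, so T = P/ω = 109×745.7 / 548.7 = 148.1 N·m.
J = πd⁴/32 = π(0.0515)⁴/32 = 6.906×10^-7 m⁴.
τ_max = T·r/J = 148.1 × 0.0257 / 6.906×10^-7 = 5.523×10^6 Pa.

5.52 MPa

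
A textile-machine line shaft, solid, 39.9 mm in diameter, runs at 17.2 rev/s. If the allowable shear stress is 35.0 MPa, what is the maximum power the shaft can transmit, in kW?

J = πd⁴/32 = π(0.0399)⁴/32 = 2.488×10^-7 m⁴.
T_max = τ_allow·J/r = 3.50×10^7 × 2.488×10^-7 / 0.0199 = 436.5 N·m.
ω = 2π·17.2 = 108.1 rad/s, so P_max = T_max·ω = 4.718×10^4 W.

47.2 kW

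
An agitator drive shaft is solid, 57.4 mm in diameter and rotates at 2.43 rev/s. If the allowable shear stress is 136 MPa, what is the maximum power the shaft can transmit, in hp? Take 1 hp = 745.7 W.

J = πd⁴/32 = π(0.0574)⁴/32 = 1.066×10^-6 m⁴.
T_max = τ_allow·J/r = 1.36×10^8 × 1.066×10^-6 / 0.0287 = 5050 N·m.
ω = 2π·2.43 = 15.27 rad/s, so P_max = T_max·ω = 7.711×10^4 W.

103 hp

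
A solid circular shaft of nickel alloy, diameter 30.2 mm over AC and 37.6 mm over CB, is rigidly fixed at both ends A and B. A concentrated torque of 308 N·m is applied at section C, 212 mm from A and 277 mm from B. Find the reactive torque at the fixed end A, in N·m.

108 N·m

Compatibility: T_A·a/J_AC = T_B·b/J_CB with T_A + T_B = T₀.
J_AC = 8.17×10^-8 m⁴, J_CB = 1.96×10^-7 m⁴, so T_A = T₀·(J_AC/a)/((J_AC/a)+(J_CB/b)) = 108.5 N·m, T_B = 199.5 N·m.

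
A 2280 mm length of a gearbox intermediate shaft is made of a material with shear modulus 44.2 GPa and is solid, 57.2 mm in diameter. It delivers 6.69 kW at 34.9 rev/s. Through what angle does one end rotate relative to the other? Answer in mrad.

1.50 mrad

ω = 2π·34.9 = 219.3 rad/s, so T = P/ω = 6.69×10³ / 219.3 = 30.51 N·m.
J = πd⁴/32 = π(0.0572)⁴/32 = 1.051×10^-6 m⁴.
θ = T·L/(G·J) = 30.51 × 2.28 / (44.2×10⁹ × 1.051×10^-6) = 1.497×10^-3 rad.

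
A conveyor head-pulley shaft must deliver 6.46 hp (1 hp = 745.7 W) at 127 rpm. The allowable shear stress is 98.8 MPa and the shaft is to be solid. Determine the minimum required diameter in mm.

ω = 2π·127/60 = 13.30 rad/s, so T = P/ω = 6.46×745.7 / 13.30 = 362.2 N·m.
For a solid shaft τ_max = 16T/(πd³), so d = (16T/(π τ_allow))^(1/3) = (16·362.2/(π·9.88×10^7))^(1/3) = 0.02653 m.

26.5 mm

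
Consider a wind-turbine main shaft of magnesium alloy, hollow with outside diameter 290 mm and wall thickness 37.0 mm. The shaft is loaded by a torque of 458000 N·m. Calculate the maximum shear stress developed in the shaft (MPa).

138 MPa

J = π(d_o⁴ − d_i⁴)/32 = π(0.290⁴ − 0.216⁴)/32 = 4.807×10^-4 m⁴.
τ_max = T·r/J = 458000 × 0.145 / 4.807×10^-4 = 1.382×10^8 Pa.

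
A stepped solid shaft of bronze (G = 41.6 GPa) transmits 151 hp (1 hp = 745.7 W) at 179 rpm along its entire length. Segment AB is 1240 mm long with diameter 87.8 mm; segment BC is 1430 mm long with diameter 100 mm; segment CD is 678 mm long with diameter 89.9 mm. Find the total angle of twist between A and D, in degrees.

3.84°

ω = 2π·179/60 = 18.74 rad/s, so T = P/ω = 151×745.7 / 18.74 = 6007 N·m.
J_AB = π(0.0878)⁴/32 = 5.83×10^-6 m⁴; J_BC = π(0.100)⁴/32 = 9.82×10^-6 m⁴; J_CD = π(0.0899)⁴/32 = 6.41×10^-6 m⁴.
θ = (T/G)·Σ L_i/J_i = (6007/41.6×10⁹)·(1.24/5.83×10^-6 + 1.43/9.82×10^-6 + 0.678/6.41×10^-6) = 0.06699 rad.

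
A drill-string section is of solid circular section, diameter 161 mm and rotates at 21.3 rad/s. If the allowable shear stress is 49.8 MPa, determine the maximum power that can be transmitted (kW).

869 kW

J = πd⁴/32 = π(0.161)⁴/32 = 6.596×10^-5 m⁴.
T_max = τ_allow·J/r = 4.98×10^7 × 6.596×10^-5 / 0.0805 = 40810 N·m.
ω = 21.3 rad/s, so P_max = T_max·ω = 8.692×10^5 W.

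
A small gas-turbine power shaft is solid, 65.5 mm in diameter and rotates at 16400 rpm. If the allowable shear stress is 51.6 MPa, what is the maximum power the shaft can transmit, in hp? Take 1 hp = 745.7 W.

J = πd⁴/32 = π(0.0655)⁴/32 = 1.807×10^-6 m⁴.
T_max = τ_allow·J/r = 5.16×10^7 × 1.807×10^-6 / 0.0328 = 2847 N·m.
ω = 2π·16400/60 = 1717 rad/s, so P_max = T_max·ω = 4.890×10^6 W.

6560 hp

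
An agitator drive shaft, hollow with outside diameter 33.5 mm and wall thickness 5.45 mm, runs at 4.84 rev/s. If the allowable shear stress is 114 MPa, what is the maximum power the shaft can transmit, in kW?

J = π(d_o⁴ − d_i⁴)/32 = π(0.0335⁴ − 0.0226⁴)/32 = 9.803×10^-8 m⁴.
T_max = τ_allow·J/r = 1.14×10^8 × 9.803×10^-8 / 0.0168 = 667.2 N·m.
ω = 2π·4.84 = 30.41 rad/s, so P_max = T_max·ω = 2.029×10^4 W.

20.3 kW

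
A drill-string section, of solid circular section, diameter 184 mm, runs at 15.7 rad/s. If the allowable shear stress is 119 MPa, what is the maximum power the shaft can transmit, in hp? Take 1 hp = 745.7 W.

3060 hp

J = πd⁴/32 = π(0.184)⁴/32 = 1.125×10^-4 m⁴.
T_max = τ_allow·J/r = 1.19×10^8 × 1.125×10^-4 / 0.0920 = 145600 N·m.
ω = 15.7 rad/s, so P_max = T_max·ω = 2.285×10^6 W.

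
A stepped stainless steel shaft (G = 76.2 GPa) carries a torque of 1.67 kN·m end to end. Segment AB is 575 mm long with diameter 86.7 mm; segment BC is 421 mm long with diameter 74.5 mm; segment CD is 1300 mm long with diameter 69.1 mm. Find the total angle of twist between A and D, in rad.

J_AB = π(0.0867)⁴/32 = 5.55×10^-6 m⁴; J_BC = π(0.0745)⁴/32 = 3.02×10^-6 m⁴; J_CD = π(0.0691)⁴/32 = 2.24×10^-6 m⁴.
θ = (T/G)·Σ L_i/J_i = (1670/76.2×10⁹)·(0.575/5.55×10^-6 + 0.421/3.02×10^-6 + 1.30/2.24×10^-6) = 0.01805 rad.

0.0181 rad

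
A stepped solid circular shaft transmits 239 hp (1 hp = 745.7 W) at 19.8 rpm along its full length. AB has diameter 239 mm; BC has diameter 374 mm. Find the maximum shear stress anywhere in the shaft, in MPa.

ω = 2π·19.8/60 = 2.073 rad/s, so T = P/ω = 239×745.7 / 2.073 = 85950 N·m.
Under the same torque, τ_max = 16T/(πd³) is largest where d is smallest — segment AB (d = 239 mm).
τ_max = 16·85950/(π·(0.239)³) = 3.207×10^7 Pa.

32.1 MPa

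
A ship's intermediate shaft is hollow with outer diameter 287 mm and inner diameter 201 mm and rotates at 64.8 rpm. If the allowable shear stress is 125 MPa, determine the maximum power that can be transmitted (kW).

2990 kW

J = π(d_o⁴ − d_i⁴)/32 = π(0.287⁴ − 0.201⁴)/32 = 5.058×10^-4 m⁴.
T_max = τ_allow·J/r = 1.25×10^8 × 5.058×10^-4 / 0.143 = 440600 N·m.
ω = 2π·64.8/60 = 6.786 rad/s, so P_max = T_max·ω = 2.990×10^6 W.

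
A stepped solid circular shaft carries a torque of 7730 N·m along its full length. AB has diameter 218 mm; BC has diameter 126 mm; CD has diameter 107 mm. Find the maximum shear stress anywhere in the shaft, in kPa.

Under the same torque, τ_max = 16T/(πd³) is largest where d is smallest — segment CD (d = 107 mm).
τ_max = 16·7730/(π·(0.107)³) = 3.214×10^7 Pa.

32100 kPa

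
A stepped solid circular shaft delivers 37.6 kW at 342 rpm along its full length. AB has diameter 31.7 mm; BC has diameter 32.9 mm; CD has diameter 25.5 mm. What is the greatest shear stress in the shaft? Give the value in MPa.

322 MPa

ω = 2π·342/60 = 35.81 rad/s, so T = P/ω = 37.6×10³ / 35.81 = 1050 N·m.
Under the same torque, τ_max = 16T/(πd³) is largest where d is smallest — segment CD (d = 25.5 mm).
τ_max = 16·1050/(π·(0.0255)³) = 3.225×10^8 Pa.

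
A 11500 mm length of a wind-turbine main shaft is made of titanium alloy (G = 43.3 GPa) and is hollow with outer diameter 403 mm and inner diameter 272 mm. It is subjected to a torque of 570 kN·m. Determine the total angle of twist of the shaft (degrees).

J = π(d_o⁴ − d_i⁴)/32 = π(0.403⁴ − 0.272⁴)/32 = 2.052×10^-3 m⁴.
θ = T·L/(G·J) = 570000 × 11.5 / (43.3×10⁹ × 2.052×10^-3) = 0.07377 rad.

4.23°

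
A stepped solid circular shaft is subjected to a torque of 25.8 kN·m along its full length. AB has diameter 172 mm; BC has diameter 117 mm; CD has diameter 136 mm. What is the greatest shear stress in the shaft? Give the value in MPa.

Under the same torque, τ_max = 16T/(πd³) is largest where d is smallest — segment BC (d = 117 mm).
τ_max = 16·25800/(π·(0.117)³) = 8.204×10^7 Pa.

82.0 MPa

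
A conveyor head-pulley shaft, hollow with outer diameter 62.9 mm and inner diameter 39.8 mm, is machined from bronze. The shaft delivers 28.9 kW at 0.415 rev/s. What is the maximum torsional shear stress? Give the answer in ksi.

ω = 2π·0.415 = 2.608 rad/s, so T = P/ω = 28.9×10³ / 2.608 = 11080 N·m.
J = π(d_o⁴ − d_i⁴)/32 = π(0.0629⁴ − 0.0398⁴)/32 = 1.290×10^-6 m⁴.
τ_max = T·r/J = 11080 × 0.0314 / 1.290×10^-6 = 2.701×10^8 Pa.

39.2 ksi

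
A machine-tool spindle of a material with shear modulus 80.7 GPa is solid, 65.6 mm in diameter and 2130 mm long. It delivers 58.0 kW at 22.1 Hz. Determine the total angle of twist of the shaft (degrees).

0.347°

ω = 2π·22.1 = 138.9 rad/s, so T = P/ω = 58.0×10³ / 138.9 = 417.7 N·m.
J = πd⁴/32 = π(0.0656)⁴/32 = 1.818×10^-6 m⁴.
θ = T·L/(G·J) = 417.7 × 2.13 / (80.7×10⁹ × 1.818×10^-6) = 6.064×10^-3 rad.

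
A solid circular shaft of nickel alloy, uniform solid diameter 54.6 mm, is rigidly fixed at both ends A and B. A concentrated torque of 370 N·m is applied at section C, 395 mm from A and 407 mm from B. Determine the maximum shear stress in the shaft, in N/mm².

5.88 N/mm²

With uniform GJ and both ends fixed, compatibility θ_AC = θ_CB gives T_A·a = T_B·b, together with T_A + T_B = T₀.
T_A = T₀·b/(a+b) = 370.0·407/802.0 = 187.8 N·m; T_B = 182.2 N·m.
τ in each portion: τ_AC = 5.88×10^6 Pa, τ_CB = 5.70×10^6 Pa; maximum is in AC.
τ_max = T_AC·r/J = 187.8·0.0273/8.73×10^-7 = 5.875×10^6 Pa.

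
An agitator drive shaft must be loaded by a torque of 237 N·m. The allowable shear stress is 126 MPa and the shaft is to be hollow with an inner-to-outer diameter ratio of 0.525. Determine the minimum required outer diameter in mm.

21.8 mm

For a hollow shaft with d_i/d_o = 0.525: τ_max = 16T/(π d_o³ (1−k⁴)), so d_o = [16T/(π τ_allow (1−k⁴))]^(1/3) = [16·237.0/(π·1.26×10^8·0.9240)]^(1/3) = 0.02180 m.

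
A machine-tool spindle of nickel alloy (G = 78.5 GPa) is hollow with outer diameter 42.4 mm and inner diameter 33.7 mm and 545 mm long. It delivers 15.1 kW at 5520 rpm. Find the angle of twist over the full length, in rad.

ω = 2π·5520/60 = 578.1 rad/s, so T = P/ω = 15.1×10³ / 578.1 = 26.12 N·m.
J = π(d_o⁴ − d_i⁴)/32 = π(0.0424⁴ − 0.0337⁴)/32 = 1.907×10^-7 m⁴.
θ = T·L/(G·J) = 26.12 × 0.545 / (78.5×10⁹ × 1.907×10^-7) = 9.512×10^-4 rad.

9.51e-4 rad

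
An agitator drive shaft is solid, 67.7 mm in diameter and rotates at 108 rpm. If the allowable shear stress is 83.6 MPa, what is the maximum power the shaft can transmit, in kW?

J = πd⁴/32 = π(0.0677)⁴/32 = 2.062×10^-6 m⁴.
T_max = τ_allow·J/r = 8.36×10^7 × 2.062×10^-6 / 0.0338 = 5093 N·m.
ω = 2π·108/60 = 11.31 rad/s, so P_max = T_max·ω = 5.760×10^4 W.

57.6 kW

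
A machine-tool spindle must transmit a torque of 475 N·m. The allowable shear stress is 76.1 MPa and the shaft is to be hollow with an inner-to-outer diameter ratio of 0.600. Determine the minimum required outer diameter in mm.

For a hollow shaft with d_i/d_o = 0.600: τ_max = 16T/(π d_o³ (1−k⁴)), so d_o = [16T/(π τ_allow (1−k⁴))]^(1/3) = [16·475.0/(π·7.61×10^7·0.8704)]^(1/3) = 0.03318 m.

33.2 mm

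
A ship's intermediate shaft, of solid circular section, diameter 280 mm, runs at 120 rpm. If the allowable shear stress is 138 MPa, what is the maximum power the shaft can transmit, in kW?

J = πd⁴/32 = π(0.280)⁴/32 = 6.034×10^-4 m⁴.
T_max = τ_allow·J/r = 1.38×10^8 × 6.034×10^-4 / 0.140 = 594800 N·m.
ω = 2π·120/60 = 12.57 rad/s, so P_max = T_max·ω = 7.475×10^6 W.

7470 kW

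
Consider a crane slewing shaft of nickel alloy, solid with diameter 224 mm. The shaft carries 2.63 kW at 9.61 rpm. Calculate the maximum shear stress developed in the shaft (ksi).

ω = 2π·9.61/60 = 1.006 rad/s, so T = P/ω = 2.63×10³ / 1.006 = 2613 N·m.
J = πd⁴/32 = π(0.224)⁴/32 = 2.472×10^-4 m⁴.
τ_max = T·r/J = 2613 × 0.112 / 2.472×10^-4 = 1.184×10^6 Pa.

0.172 ksi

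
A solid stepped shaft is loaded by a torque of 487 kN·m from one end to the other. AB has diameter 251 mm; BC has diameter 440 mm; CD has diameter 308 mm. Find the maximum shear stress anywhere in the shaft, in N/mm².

Under the same torque, τ_max = 16T/(πd³) is largest where d is smallest — segment AB (d = 251 mm).
τ_max = 16·487000/(π·(0.251)³) = 1.568×10^8 Pa.

157 N/mm²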